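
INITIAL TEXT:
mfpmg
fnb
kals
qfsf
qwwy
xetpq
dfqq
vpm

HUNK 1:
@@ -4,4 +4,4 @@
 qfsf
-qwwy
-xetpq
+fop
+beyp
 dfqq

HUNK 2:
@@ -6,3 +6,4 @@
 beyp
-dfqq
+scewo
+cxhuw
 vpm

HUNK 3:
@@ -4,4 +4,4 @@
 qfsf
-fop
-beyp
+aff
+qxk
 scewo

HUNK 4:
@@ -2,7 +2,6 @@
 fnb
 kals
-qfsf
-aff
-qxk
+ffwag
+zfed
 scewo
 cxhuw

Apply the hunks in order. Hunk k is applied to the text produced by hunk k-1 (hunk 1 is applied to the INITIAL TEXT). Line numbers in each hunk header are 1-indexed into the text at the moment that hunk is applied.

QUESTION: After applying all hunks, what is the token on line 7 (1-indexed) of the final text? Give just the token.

Answer: cxhuw

Derivation:
Hunk 1: at line 4 remove [qwwy,xetpq] add [fop,beyp] -> 8 lines: mfpmg fnb kals qfsf fop beyp dfqq vpm
Hunk 2: at line 6 remove [dfqq] add [scewo,cxhuw] -> 9 lines: mfpmg fnb kals qfsf fop beyp scewo cxhuw vpm
Hunk 3: at line 4 remove [fop,beyp] add [aff,qxk] -> 9 lines: mfpmg fnb kals qfsf aff qxk scewo cxhuw vpm
Hunk 4: at line 2 remove [qfsf,aff,qxk] add [ffwag,zfed] -> 8 lines: mfpmg fnb kals ffwag zfed scewo cxhuw vpm
Final line 7: cxhuw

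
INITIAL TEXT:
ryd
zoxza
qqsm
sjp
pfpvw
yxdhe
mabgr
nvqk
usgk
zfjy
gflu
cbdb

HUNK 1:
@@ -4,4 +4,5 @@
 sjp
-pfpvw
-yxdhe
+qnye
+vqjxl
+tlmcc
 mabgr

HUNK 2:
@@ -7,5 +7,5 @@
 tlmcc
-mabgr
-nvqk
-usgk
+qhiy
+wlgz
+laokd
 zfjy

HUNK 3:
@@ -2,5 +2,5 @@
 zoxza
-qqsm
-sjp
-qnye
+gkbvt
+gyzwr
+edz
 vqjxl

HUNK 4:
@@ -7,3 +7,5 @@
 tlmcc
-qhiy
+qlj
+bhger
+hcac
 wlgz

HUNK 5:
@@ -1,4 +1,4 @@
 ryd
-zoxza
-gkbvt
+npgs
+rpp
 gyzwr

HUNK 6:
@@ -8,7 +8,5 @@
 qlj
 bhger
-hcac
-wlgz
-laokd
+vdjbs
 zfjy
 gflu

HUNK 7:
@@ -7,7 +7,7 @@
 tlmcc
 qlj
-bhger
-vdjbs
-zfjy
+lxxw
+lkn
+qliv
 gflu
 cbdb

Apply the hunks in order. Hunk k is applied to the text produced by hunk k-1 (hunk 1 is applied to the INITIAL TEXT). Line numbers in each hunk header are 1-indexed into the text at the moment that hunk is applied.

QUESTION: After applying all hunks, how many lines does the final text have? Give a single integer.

Answer: 13

Derivation:
Hunk 1: at line 4 remove [pfpvw,yxdhe] add [qnye,vqjxl,tlmcc] -> 13 lines: ryd zoxza qqsm sjp qnye vqjxl tlmcc mabgr nvqk usgk zfjy gflu cbdb
Hunk 2: at line 7 remove [mabgr,nvqk,usgk] add [qhiy,wlgz,laokd] -> 13 lines: ryd zoxza qqsm sjp qnye vqjxl tlmcc qhiy wlgz laokd zfjy gflu cbdb
Hunk 3: at line 2 remove [qqsm,sjp,qnye] add [gkbvt,gyzwr,edz] -> 13 lines: ryd zoxza gkbvt gyzwr edz vqjxl tlmcc qhiy wlgz laokd zfjy gflu cbdb
Hunk 4: at line 7 remove [qhiy] add [qlj,bhger,hcac] -> 15 lines: ryd zoxza gkbvt gyzwr edz vqjxl tlmcc qlj bhger hcac wlgz laokd zfjy gflu cbdb
Hunk 5: at line 1 remove [zoxza,gkbvt] add [npgs,rpp] -> 15 lines: ryd npgs rpp gyzwr edz vqjxl tlmcc qlj bhger hcac wlgz laokd zfjy gflu cbdb
Hunk 6: at line 8 remove [hcac,wlgz,laokd] add [vdjbs] -> 13 lines: ryd npgs rpp gyzwr edz vqjxl tlmcc qlj bhger vdjbs zfjy gflu cbdb
Hunk 7: at line 7 remove [bhger,vdjbs,zfjy] add [lxxw,lkn,qliv] -> 13 lines: ryd npgs rpp gyzwr edz vqjxl tlmcc qlj lxxw lkn qliv gflu cbdb
Final line count: 13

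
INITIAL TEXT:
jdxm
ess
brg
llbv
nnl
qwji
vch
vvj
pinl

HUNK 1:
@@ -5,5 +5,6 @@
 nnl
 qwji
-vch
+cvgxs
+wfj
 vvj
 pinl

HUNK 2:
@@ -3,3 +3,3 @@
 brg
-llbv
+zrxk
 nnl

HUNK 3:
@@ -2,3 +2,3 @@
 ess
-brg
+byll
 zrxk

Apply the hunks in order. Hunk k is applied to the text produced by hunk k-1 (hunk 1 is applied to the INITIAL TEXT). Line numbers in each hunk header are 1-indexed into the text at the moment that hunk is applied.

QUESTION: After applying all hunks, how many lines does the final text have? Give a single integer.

Answer: 10

Derivation:
Hunk 1: at line 5 remove [vch] add [cvgxs,wfj] -> 10 lines: jdxm ess brg llbv nnl qwji cvgxs wfj vvj pinl
Hunk 2: at line 3 remove [llbv] add [zrxk] -> 10 lines: jdxm ess brg zrxk nnl qwji cvgxs wfj vvj pinl
Hunk 3: at line 2 remove [brg] add [byll] -> 10 lines: jdxm ess byll zrxk nnl qwji cvgxs wfj vvj pinl
Final line count: 10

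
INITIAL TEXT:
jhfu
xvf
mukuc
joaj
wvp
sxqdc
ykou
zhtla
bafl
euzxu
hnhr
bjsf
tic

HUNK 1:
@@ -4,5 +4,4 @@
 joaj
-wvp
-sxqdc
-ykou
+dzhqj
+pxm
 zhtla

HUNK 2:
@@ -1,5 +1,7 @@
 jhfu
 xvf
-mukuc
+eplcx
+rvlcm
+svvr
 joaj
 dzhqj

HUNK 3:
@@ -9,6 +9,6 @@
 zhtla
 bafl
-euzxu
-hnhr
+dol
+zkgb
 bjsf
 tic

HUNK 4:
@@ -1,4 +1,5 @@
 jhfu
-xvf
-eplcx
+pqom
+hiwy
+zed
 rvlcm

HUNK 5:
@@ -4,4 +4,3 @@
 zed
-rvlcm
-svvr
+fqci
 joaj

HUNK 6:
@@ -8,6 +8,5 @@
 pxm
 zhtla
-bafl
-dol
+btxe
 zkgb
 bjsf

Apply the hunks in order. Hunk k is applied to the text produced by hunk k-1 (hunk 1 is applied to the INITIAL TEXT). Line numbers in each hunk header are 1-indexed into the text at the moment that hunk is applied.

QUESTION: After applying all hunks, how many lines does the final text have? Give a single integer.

Answer: 13

Derivation:
Hunk 1: at line 4 remove [wvp,sxqdc,ykou] add [dzhqj,pxm] -> 12 lines: jhfu xvf mukuc joaj dzhqj pxm zhtla bafl euzxu hnhr bjsf tic
Hunk 2: at line 1 remove [mukuc] add [eplcx,rvlcm,svvr] -> 14 lines: jhfu xvf eplcx rvlcm svvr joaj dzhqj pxm zhtla bafl euzxu hnhr bjsf tic
Hunk 3: at line 9 remove [euzxu,hnhr] add [dol,zkgb] -> 14 lines: jhfu xvf eplcx rvlcm svvr joaj dzhqj pxm zhtla bafl dol zkgb bjsf tic
Hunk 4: at line 1 remove [xvf,eplcx] add [pqom,hiwy,zed] -> 15 lines: jhfu pqom hiwy zed rvlcm svvr joaj dzhqj pxm zhtla bafl dol zkgb bjsf tic
Hunk 5: at line 4 remove [rvlcm,svvr] add [fqci] -> 14 lines: jhfu pqom hiwy zed fqci joaj dzhqj pxm zhtla bafl dol zkgb bjsf tic
Hunk 6: at line 8 remove [bafl,dol] add [btxe] -> 13 lines: jhfu pqom hiwy zed fqci joaj dzhqj pxm zhtla btxe zkgb bjsf tic
Final line count: 13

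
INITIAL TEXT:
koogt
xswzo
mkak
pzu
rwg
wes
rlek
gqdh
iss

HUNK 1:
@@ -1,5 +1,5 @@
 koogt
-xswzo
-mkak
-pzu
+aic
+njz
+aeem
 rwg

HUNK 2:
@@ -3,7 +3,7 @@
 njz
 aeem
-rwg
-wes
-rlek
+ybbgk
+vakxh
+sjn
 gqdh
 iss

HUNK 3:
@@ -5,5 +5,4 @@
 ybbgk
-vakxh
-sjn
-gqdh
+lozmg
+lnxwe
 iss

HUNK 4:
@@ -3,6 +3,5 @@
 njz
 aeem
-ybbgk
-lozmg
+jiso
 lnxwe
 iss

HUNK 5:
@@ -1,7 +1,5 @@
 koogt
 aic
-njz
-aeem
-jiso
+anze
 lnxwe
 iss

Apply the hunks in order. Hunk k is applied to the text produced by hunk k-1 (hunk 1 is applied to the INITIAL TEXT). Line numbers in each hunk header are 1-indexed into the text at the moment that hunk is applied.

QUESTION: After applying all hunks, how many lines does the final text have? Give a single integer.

Answer: 5

Derivation:
Hunk 1: at line 1 remove [xswzo,mkak,pzu] add [aic,njz,aeem] -> 9 lines: koogt aic njz aeem rwg wes rlek gqdh iss
Hunk 2: at line 3 remove [rwg,wes,rlek] add [ybbgk,vakxh,sjn] -> 9 lines: koogt aic njz aeem ybbgk vakxh sjn gqdh iss
Hunk 3: at line 5 remove [vakxh,sjn,gqdh] add [lozmg,lnxwe] -> 8 lines: koogt aic njz aeem ybbgk lozmg lnxwe iss
Hunk 4: at line 3 remove [ybbgk,lozmg] add [jiso] -> 7 lines: koogt aic njz aeem jiso lnxwe iss
Hunk 5: at line 1 remove [njz,aeem,jiso] add [anze] -> 5 lines: koogt aic anze lnxwe iss
Final line count: 5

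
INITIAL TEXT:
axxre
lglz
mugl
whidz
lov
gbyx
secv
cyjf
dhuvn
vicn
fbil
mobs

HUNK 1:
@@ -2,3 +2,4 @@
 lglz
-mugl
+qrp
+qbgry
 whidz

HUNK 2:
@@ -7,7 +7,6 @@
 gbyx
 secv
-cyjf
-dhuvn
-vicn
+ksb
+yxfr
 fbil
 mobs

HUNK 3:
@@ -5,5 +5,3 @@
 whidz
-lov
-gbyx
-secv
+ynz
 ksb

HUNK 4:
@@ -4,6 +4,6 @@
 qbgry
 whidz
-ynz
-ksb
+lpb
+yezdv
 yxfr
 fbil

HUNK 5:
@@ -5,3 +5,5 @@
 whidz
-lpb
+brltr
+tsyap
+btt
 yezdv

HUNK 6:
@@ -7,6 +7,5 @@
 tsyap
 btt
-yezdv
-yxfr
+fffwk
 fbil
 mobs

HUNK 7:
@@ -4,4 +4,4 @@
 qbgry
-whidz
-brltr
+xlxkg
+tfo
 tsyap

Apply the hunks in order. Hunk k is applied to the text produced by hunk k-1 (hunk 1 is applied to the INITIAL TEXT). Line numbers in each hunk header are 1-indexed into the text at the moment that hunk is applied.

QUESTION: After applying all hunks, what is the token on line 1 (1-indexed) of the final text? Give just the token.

Answer: axxre

Derivation:
Hunk 1: at line 2 remove [mugl] add [qrp,qbgry] -> 13 lines: axxre lglz qrp qbgry whidz lov gbyx secv cyjf dhuvn vicn fbil mobs
Hunk 2: at line 7 remove [cyjf,dhuvn,vicn] add [ksb,yxfr] -> 12 lines: axxre lglz qrp qbgry whidz lov gbyx secv ksb yxfr fbil mobs
Hunk 3: at line 5 remove [lov,gbyx,secv] add [ynz] -> 10 lines: axxre lglz qrp qbgry whidz ynz ksb yxfr fbil mobs
Hunk 4: at line 4 remove [ynz,ksb] add [lpb,yezdv] -> 10 lines: axxre lglz qrp qbgry whidz lpb yezdv yxfr fbil mobs
Hunk 5: at line 5 remove [lpb] add [brltr,tsyap,btt] -> 12 lines: axxre lglz qrp qbgry whidz brltr tsyap btt yezdv yxfr fbil mobs
Hunk 6: at line 7 remove [yezdv,yxfr] add [fffwk] -> 11 lines: axxre lglz qrp qbgry whidz brltr tsyap btt fffwk fbil mobs
Hunk 7: at line 4 remove [whidz,brltr] add [xlxkg,tfo] -> 11 lines: axxre lglz qrp qbgry xlxkg tfo tsyap btt fffwk fbil mobs
Final line 1: axxre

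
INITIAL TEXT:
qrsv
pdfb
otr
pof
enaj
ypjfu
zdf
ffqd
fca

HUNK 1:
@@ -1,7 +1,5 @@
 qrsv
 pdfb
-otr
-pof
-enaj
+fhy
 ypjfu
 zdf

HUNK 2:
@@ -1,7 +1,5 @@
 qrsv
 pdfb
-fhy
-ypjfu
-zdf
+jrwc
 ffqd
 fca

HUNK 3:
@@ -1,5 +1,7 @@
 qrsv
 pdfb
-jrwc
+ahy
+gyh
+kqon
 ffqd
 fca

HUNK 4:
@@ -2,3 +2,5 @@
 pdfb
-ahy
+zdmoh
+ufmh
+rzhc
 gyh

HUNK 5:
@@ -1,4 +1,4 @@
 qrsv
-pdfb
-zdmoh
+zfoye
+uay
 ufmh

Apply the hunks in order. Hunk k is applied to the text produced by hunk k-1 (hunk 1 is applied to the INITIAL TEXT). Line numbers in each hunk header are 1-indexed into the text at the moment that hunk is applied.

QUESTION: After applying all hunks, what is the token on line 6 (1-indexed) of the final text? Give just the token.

Answer: gyh

Derivation:
Hunk 1: at line 1 remove [otr,pof,enaj] add [fhy] -> 7 lines: qrsv pdfb fhy ypjfu zdf ffqd fca
Hunk 2: at line 1 remove [fhy,ypjfu,zdf] add [jrwc] -> 5 lines: qrsv pdfb jrwc ffqd fca
Hunk 3: at line 1 remove [jrwc] add [ahy,gyh,kqon] -> 7 lines: qrsv pdfb ahy gyh kqon ffqd fca
Hunk 4: at line 2 remove [ahy] add [zdmoh,ufmh,rzhc] -> 9 lines: qrsv pdfb zdmoh ufmh rzhc gyh kqon ffqd fca
Hunk 5: at line 1 remove [pdfb,zdmoh] add [zfoye,uay] -> 9 lines: qrsv zfoye uay ufmh rzhc gyh kqon ffqd fca
Final line 6: gyh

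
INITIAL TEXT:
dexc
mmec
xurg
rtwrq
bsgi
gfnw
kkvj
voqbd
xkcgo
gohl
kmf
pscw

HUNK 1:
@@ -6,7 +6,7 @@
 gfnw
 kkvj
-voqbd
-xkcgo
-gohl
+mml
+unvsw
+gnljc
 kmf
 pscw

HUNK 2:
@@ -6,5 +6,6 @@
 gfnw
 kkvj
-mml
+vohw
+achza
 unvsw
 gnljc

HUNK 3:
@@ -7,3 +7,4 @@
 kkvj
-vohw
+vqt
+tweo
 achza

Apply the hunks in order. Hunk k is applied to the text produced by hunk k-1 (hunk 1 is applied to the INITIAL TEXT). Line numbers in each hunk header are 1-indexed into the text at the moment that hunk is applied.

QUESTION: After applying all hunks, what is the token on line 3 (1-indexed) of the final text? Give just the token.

Answer: xurg

Derivation:
Hunk 1: at line 6 remove [voqbd,xkcgo,gohl] add [mml,unvsw,gnljc] -> 12 lines: dexc mmec xurg rtwrq bsgi gfnw kkvj mml unvsw gnljc kmf pscw
Hunk 2: at line 6 remove [mml] add [vohw,achza] -> 13 lines: dexc mmec xurg rtwrq bsgi gfnw kkvj vohw achza unvsw gnljc kmf pscw
Hunk 3: at line 7 remove [vohw] add [vqt,tweo] -> 14 lines: dexc mmec xurg rtwrq bsgi gfnw kkvj vqt tweo achza unvsw gnljc kmf pscw
Final line 3: xurg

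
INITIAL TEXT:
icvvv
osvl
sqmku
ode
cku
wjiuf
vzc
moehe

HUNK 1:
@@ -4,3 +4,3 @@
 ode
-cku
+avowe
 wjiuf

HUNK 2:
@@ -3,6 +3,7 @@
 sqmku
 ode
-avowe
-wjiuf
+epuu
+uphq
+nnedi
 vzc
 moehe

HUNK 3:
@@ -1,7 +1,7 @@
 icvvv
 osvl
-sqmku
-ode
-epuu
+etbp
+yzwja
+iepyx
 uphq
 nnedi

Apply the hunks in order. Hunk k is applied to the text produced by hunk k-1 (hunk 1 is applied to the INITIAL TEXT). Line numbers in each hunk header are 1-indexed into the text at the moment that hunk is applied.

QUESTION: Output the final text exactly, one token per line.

Hunk 1: at line 4 remove [cku] add [avowe] -> 8 lines: icvvv osvl sqmku ode avowe wjiuf vzc moehe
Hunk 2: at line 3 remove [avowe,wjiuf] add [epuu,uphq,nnedi] -> 9 lines: icvvv osvl sqmku ode epuu uphq nnedi vzc moehe
Hunk 3: at line 1 remove [sqmku,ode,epuu] add [etbp,yzwja,iepyx] -> 9 lines: icvvv osvl etbp yzwja iepyx uphq nnedi vzc moehe

Answer: icvvv
osvl
etbp
yzwja
iepyx
uphq
nnedi
vzc
moehe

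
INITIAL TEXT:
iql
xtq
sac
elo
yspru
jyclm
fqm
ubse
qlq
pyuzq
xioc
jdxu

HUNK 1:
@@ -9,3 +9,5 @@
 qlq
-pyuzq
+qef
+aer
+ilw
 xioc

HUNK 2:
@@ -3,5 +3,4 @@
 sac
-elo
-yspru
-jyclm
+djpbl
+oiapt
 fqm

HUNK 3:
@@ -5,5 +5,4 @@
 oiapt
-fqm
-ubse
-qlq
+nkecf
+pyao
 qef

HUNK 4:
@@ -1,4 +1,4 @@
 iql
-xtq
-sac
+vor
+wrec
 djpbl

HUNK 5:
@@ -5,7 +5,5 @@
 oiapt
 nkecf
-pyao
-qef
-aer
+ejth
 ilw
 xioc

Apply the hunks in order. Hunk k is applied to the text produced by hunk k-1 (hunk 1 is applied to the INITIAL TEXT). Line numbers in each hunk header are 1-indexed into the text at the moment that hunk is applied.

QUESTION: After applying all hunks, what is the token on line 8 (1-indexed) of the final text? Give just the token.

Hunk 1: at line 9 remove [pyuzq] add [qef,aer,ilw] -> 14 lines: iql xtq sac elo yspru jyclm fqm ubse qlq qef aer ilw xioc jdxu
Hunk 2: at line 3 remove [elo,yspru,jyclm] add [djpbl,oiapt] -> 13 lines: iql xtq sac djpbl oiapt fqm ubse qlq qef aer ilw xioc jdxu
Hunk 3: at line 5 remove [fqm,ubse,qlq] add [nkecf,pyao] -> 12 lines: iql xtq sac djpbl oiapt nkecf pyao qef aer ilw xioc jdxu
Hunk 4: at line 1 remove [xtq,sac] add [vor,wrec] -> 12 lines: iql vor wrec djpbl oiapt nkecf pyao qef aer ilw xioc jdxu
Hunk 5: at line 5 remove [pyao,qef,aer] add [ejth] -> 10 lines: iql vor wrec djpbl oiapt nkecf ejth ilw xioc jdxu
Final line 8: ilw

Answer: ilw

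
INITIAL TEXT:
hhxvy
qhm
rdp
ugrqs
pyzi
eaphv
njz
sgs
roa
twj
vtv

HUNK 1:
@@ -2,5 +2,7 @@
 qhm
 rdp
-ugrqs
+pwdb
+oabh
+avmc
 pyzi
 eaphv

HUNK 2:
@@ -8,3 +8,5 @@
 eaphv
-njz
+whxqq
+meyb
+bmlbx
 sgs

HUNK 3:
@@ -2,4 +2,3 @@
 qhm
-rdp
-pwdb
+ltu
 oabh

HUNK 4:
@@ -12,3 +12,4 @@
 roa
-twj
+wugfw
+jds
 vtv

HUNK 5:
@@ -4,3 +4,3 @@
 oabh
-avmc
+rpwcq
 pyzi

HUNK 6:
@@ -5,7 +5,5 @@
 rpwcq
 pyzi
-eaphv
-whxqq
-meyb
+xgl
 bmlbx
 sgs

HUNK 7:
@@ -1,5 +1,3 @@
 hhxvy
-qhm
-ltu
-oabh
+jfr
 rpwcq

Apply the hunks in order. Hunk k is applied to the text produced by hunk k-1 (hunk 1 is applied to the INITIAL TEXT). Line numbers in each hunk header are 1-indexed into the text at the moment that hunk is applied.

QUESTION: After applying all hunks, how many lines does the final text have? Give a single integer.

Answer: 11

Derivation:
Hunk 1: at line 2 remove [ugrqs] add [pwdb,oabh,avmc] -> 13 lines: hhxvy qhm rdp pwdb oabh avmc pyzi eaphv njz sgs roa twj vtv
Hunk 2: at line 8 remove [njz] add [whxqq,meyb,bmlbx] -> 15 lines: hhxvy qhm rdp pwdb oabh avmc pyzi eaphv whxqq meyb bmlbx sgs roa twj vtv
Hunk 3: at line 2 remove [rdp,pwdb] add [ltu] -> 14 lines: hhxvy qhm ltu oabh avmc pyzi eaphv whxqq meyb bmlbx sgs roa twj vtv
Hunk 4: at line 12 remove [twj] add [wugfw,jds] -> 15 lines: hhxvy qhm ltu oabh avmc pyzi eaphv whxqq meyb bmlbx sgs roa wugfw jds vtv
Hunk 5: at line 4 remove [avmc] add [rpwcq] -> 15 lines: hhxvy qhm ltu oabh rpwcq pyzi eaphv whxqq meyb bmlbx sgs roa wugfw jds vtv
Hunk 6: at line 5 remove [eaphv,whxqq,meyb] add [xgl] -> 13 lines: hhxvy qhm ltu oabh rpwcq pyzi xgl bmlbx sgs roa wugfw jds vtv
Hunk 7: at line 1 remove [qhm,ltu,oabh] add [jfr] -> 11 lines: hhxvy jfr rpwcq pyzi xgl bmlbx sgs roa wugfw jds vtv
Final line count: 11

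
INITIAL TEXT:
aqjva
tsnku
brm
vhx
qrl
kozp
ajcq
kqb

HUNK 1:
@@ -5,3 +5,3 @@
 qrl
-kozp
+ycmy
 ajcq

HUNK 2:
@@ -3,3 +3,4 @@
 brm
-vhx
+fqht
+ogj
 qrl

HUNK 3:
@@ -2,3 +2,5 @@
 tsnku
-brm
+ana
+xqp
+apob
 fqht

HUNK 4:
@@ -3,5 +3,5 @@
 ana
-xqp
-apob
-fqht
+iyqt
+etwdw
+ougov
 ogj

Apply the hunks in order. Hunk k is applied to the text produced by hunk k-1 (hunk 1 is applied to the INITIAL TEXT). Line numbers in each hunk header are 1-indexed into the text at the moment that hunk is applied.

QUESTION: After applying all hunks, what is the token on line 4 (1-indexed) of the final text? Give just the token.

Answer: iyqt

Derivation:
Hunk 1: at line 5 remove [kozp] add [ycmy] -> 8 lines: aqjva tsnku brm vhx qrl ycmy ajcq kqb
Hunk 2: at line 3 remove [vhx] add [fqht,ogj] -> 9 lines: aqjva tsnku brm fqht ogj qrl ycmy ajcq kqb
Hunk 3: at line 2 remove [brm] add [ana,xqp,apob] -> 11 lines: aqjva tsnku ana xqp apob fqht ogj qrl ycmy ajcq kqb
Hunk 4: at line 3 remove [xqp,apob,fqht] add [iyqt,etwdw,ougov] -> 11 lines: aqjva tsnku ana iyqt etwdw ougov ogj qrl ycmy ajcq kqb
Final line 4: iyqt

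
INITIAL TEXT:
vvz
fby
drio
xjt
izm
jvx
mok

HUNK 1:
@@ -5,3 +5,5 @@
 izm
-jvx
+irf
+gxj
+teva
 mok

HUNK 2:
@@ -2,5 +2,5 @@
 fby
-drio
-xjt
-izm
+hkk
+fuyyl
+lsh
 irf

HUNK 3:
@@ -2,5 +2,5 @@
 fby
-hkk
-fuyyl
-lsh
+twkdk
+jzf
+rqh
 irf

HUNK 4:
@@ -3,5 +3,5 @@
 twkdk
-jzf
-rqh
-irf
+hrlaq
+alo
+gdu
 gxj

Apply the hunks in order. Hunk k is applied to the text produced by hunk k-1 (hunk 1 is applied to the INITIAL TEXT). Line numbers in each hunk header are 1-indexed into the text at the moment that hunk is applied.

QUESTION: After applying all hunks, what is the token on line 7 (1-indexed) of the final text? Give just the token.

Hunk 1: at line 5 remove [jvx] add [irf,gxj,teva] -> 9 lines: vvz fby drio xjt izm irf gxj teva mok
Hunk 2: at line 2 remove [drio,xjt,izm] add [hkk,fuyyl,lsh] -> 9 lines: vvz fby hkk fuyyl lsh irf gxj teva mok
Hunk 3: at line 2 remove [hkk,fuyyl,lsh] add [twkdk,jzf,rqh] -> 9 lines: vvz fby twkdk jzf rqh irf gxj teva mok
Hunk 4: at line 3 remove [jzf,rqh,irf] add [hrlaq,alo,gdu] -> 9 lines: vvz fby twkdk hrlaq alo gdu gxj teva mok
Final line 7: gxj

Answer: gxj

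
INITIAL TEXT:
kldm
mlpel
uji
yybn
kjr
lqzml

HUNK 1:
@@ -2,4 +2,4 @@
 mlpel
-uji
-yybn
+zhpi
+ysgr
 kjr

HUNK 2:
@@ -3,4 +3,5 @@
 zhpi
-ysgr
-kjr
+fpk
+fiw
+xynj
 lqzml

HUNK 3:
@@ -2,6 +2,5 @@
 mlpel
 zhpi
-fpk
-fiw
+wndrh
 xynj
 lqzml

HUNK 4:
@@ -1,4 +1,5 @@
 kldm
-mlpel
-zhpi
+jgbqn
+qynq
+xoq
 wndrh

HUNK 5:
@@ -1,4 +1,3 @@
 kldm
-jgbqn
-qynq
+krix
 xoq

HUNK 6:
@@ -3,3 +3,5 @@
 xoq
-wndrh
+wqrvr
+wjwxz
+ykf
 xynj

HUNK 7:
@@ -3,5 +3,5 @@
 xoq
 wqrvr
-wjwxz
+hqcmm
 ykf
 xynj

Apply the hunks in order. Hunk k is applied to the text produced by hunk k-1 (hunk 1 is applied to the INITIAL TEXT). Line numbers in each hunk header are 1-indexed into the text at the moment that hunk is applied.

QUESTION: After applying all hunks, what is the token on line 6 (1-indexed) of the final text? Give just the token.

Answer: ykf

Derivation:
Hunk 1: at line 2 remove [uji,yybn] add [zhpi,ysgr] -> 6 lines: kldm mlpel zhpi ysgr kjr lqzml
Hunk 2: at line 3 remove [ysgr,kjr] add [fpk,fiw,xynj] -> 7 lines: kldm mlpel zhpi fpk fiw xynj lqzml
Hunk 3: at line 2 remove [fpk,fiw] add [wndrh] -> 6 lines: kldm mlpel zhpi wndrh xynj lqzml
Hunk 4: at line 1 remove [mlpel,zhpi] add [jgbqn,qynq,xoq] -> 7 lines: kldm jgbqn qynq xoq wndrh xynj lqzml
Hunk 5: at line 1 remove [jgbqn,qynq] add [krix] -> 6 lines: kldm krix xoq wndrh xynj lqzml
Hunk 6: at line 3 remove [wndrh] add [wqrvr,wjwxz,ykf] -> 8 lines: kldm krix xoq wqrvr wjwxz ykf xynj lqzml
Hunk 7: at line 3 remove [wjwxz] add [hqcmm] -> 8 lines: kldm krix xoq wqrvr hqcmm ykf xynj lqzml
Final line 6: ykf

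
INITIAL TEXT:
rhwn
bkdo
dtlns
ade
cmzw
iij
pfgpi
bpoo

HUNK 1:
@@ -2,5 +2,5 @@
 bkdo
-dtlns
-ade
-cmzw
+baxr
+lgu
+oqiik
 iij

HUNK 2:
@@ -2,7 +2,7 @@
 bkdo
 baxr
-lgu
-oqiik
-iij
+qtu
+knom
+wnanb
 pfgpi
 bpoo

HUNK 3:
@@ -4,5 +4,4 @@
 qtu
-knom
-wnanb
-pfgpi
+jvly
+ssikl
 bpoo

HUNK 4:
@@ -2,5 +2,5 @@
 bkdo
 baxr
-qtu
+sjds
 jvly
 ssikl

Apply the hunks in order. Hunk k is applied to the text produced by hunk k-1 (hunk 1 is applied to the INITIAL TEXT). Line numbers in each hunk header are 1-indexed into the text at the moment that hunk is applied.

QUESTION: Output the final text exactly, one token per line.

Answer: rhwn
bkdo
baxr
sjds
jvly
ssikl
bpoo

Derivation:
Hunk 1: at line 2 remove [dtlns,ade,cmzw] add [baxr,lgu,oqiik] -> 8 lines: rhwn bkdo baxr lgu oqiik iij pfgpi bpoo
Hunk 2: at line 2 remove [lgu,oqiik,iij] add [qtu,knom,wnanb] -> 8 lines: rhwn bkdo baxr qtu knom wnanb pfgpi bpoo
Hunk 3: at line 4 remove [knom,wnanb,pfgpi] add [jvly,ssikl] -> 7 lines: rhwn bkdo baxr qtu jvly ssikl bpoo
Hunk 4: at line 2 remove [qtu] add [sjds] -> 7 lines: rhwn bkdo baxr sjds jvly ssikl bpoo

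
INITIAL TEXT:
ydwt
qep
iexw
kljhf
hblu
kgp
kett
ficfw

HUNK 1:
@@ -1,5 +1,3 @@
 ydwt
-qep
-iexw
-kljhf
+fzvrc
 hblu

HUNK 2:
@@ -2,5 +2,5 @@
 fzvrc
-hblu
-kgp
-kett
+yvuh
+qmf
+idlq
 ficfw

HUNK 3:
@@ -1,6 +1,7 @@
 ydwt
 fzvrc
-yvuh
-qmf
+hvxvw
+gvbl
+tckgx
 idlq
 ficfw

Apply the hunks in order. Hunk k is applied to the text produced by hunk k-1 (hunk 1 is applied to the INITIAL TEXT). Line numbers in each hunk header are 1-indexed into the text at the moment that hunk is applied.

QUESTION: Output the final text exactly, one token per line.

Hunk 1: at line 1 remove [qep,iexw,kljhf] add [fzvrc] -> 6 lines: ydwt fzvrc hblu kgp kett ficfw
Hunk 2: at line 2 remove [hblu,kgp,kett] add [yvuh,qmf,idlq] -> 6 lines: ydwt fzvrc yvuh qmf idlq ficfw
Hunk 3: at line 1 remove [yvuh,qmf] add [hvxvw,gvbl,tckgx] -> 7 lines: ydwt fzvrc hvxvw gvbl tckgx idlq ficfw

Answer: ydwt
fzvrc
hvxvw
gvbl
tckgx
idlq
ficfw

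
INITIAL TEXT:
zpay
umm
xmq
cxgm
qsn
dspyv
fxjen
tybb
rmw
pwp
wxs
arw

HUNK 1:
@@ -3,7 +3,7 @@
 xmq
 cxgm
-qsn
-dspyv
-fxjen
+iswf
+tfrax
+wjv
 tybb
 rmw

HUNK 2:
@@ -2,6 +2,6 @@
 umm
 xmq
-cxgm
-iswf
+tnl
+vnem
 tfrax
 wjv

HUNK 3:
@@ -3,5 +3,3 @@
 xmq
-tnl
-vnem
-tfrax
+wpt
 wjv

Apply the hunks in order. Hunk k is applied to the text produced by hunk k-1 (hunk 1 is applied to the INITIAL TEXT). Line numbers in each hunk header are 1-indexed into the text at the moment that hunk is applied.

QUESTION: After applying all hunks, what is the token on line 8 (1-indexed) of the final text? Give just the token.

Answer: pwp

Derivation:
Hunk 1: at line 3 remove [qsn,dspyv,fxjen] add [iswf,tfrax,wjv] -> 12 lines: zpay umm xmq cxgm iswf tfrax wjv tybb rmw pwp wxs arw
Hunk 2: at line 2 remove [cxgm,iswf] add [tnl,vnem] -> 12 lines: zpay umm xmq tnl vnem tfrax wjv tybb rmw pwp wxs arw
Hunk 3: at line 3 remove [tnl,vnem,tfrax] add [wpt] -> 10 lines: zpay umm xmq wpt wjv tybb rmw pwp wxs arw
Final line 8: pwp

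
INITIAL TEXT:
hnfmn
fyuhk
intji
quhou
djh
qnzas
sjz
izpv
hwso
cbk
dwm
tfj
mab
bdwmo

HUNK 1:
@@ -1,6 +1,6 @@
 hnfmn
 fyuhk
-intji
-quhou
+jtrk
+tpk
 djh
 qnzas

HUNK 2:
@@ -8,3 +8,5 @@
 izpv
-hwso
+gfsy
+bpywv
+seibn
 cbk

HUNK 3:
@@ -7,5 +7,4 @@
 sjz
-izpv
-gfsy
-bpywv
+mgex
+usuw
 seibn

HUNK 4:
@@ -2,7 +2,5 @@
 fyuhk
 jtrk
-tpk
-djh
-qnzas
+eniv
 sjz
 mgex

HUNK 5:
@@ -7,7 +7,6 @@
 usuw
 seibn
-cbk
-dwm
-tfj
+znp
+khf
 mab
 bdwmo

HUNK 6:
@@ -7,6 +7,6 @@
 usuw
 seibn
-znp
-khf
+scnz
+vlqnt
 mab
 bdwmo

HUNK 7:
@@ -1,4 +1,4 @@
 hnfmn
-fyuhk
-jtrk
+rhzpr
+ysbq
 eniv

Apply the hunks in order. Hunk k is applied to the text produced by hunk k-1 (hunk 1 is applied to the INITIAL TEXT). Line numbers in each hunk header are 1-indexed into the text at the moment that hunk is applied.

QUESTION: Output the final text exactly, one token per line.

Hunk 1: at line 1 remove [intji,quhou] add [jtrk,tpk] -> 14 lines: hnfmn fyuhk jtrk tpk djh qnzas sjz izpv hwso cbk dwm tfj mab bdwmo
Hunk 2: at line 8 remove [hwso] add [gfsy,bpywv,seibn] -> 16 lines: hnfmn fyuhk jtrk tpk djh qnzas sjz izpv gfsy bpywv seibn cbk dwm tfj mab bdwmo
Hunk 3: at line 7 remove [izpv,gfsy,bpywv] add [mgex,usuw] -> 15 lines: hnfmn fyuhk jtrk tpk djh qnzas sjz mgex usuw seibn cbk dwm tfj mab bdwmo
Hunk 4: at line 2 remove [tpk,djh,qnzas] add [eniv] -> 13 lines: hnfmn fyuhk jtrk eniv sjz mgex usuw seibn cbk dwm tfj mab bdwmo
Hunk 5: at line 7 remove [cbk,dwm,tfj] add [znp,khf] -> 12 lines: hnfmn fyuhk jtrk eniv sjz mgex usuw seibn znp khf mab bdwmo
Hunk 6: at line 7 remove [znp,khf] add [scnz,vlqnt] -> 12 lines: hnfmn fyuhk jtrk eniv sjz mgex usuw seibn scnz vlqnt mab bdwmo
Hunk 7: at line 1 remove [fyuhk,jtrk] add [rhzpr,ysbq] -> 12 lines: hnfmn rhzpr ysbq eniv sjz mgex usuw seibn scnz vlqnt mab bdwmo

Answer: hnfmn
rhzpr
ysbq
eniv
sjz
mgex
usuw
seibn
scnz
vlqnt
mab
bdwmo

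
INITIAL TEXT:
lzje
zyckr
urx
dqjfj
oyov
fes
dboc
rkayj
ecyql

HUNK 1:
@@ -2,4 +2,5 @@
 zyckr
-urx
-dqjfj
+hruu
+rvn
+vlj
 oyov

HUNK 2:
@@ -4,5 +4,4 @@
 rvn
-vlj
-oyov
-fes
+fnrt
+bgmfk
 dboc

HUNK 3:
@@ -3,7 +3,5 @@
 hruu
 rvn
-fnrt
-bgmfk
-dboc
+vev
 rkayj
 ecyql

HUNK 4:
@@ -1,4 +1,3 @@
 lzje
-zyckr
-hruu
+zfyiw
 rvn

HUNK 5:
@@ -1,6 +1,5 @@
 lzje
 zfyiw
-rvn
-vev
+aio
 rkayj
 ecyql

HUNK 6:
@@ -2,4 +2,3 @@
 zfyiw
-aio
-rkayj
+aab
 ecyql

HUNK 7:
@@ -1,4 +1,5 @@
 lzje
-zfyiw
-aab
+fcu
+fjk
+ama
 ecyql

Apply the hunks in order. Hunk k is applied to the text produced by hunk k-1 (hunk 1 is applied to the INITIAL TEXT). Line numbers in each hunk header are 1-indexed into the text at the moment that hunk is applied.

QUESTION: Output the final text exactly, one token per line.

Hunk 1: at line 2 remove [urx,dqjfj] add [hruu,rvn,vlj] -> 10 lines: lzje zyckr hruu rvn vlj oyov fes dboc rkayj ecyql
Hunk 2: at line 4 remove [vlj,oyov,fes] add [fnrt,bgmfk] -> 9 lines: lzje zyckr hruu rvn fnrt bgmfk dboc rkayj ecyql
Hunk 3: at line 3 remove [fnrt,bgmfk,dboc] add [vev] -> 7 lines: lzje zyckr hruu rvn vev rkayj ecyql
Hunk 4: at line 1 remove [zyckr,hruu] add [zfyiw] -> 6 lines: lzje zfyiw rvn vev rkayj ecyql
Hunk 5: at line 1 remove [rvn,vev] add [aio] -> 5 lines: lzje zfyiw aio rkayj ecyql
Hunk 6: at line 2 remove [aio,rkayj] add [aab] -> 4 lines: lzje zfyiw aab ecyql
Hunk 7: at line 1 remove [zfyiw,aab] add [fcu,fjk,ama] -> 5 lines: lzje fcu fjk ama ecyql

Answer: lzje
fcu
fjk
ama
ecyql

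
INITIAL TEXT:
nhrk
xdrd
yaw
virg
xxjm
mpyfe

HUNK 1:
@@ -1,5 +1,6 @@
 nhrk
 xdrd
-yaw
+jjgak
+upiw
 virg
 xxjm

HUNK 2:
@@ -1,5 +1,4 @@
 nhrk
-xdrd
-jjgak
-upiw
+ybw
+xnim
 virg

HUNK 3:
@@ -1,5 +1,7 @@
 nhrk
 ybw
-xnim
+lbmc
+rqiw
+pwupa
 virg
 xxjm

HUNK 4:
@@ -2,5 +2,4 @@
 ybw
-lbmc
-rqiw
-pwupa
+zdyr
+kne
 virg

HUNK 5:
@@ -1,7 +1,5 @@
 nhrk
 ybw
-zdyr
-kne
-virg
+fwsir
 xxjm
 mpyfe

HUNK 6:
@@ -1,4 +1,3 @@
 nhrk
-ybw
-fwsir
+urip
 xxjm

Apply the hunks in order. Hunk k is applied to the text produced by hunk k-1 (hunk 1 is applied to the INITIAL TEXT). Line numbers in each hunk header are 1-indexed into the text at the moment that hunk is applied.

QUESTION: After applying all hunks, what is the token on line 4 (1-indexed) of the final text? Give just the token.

Hunk 1: at line 1 remove [yaw] add [jjgak,upiw] -> 7 lines: nhrk xdrd jjgak upiw virg xxjm mpyfe
Hunk 2: at line 1 remove [xdrd,jjgak,upiw] add [ybw,xnim] -> 6 lines: nhrk ybw xnim virg xxjm mpyfe
Hunk 3: at line 1 remove [xnim] add [lbmc,rqiw,pwupa] -> 8 lines: nhrk ybw lbmc rqiw pwupa virg xxjm mpyfe
Hunk 4: at line 2 remove [lbmc,rqiw,pwupa] add [zdyr,kne] -> 7 lines: nhrk ybw zdyr kne virg xxjm mpyfe
Hunk 5: at line 1 remove [zdyr,kne,virg] add [fwsir] -> 5 lines: nhrk ybw fwsir xxjm mpyfe
Hunk 6: at line 1 remove [ybw,fwsir] add [urip] -> 4 lines: nhrk urip xxjm mpyfe
Final line 4: mpyfe

Answer: mpyfe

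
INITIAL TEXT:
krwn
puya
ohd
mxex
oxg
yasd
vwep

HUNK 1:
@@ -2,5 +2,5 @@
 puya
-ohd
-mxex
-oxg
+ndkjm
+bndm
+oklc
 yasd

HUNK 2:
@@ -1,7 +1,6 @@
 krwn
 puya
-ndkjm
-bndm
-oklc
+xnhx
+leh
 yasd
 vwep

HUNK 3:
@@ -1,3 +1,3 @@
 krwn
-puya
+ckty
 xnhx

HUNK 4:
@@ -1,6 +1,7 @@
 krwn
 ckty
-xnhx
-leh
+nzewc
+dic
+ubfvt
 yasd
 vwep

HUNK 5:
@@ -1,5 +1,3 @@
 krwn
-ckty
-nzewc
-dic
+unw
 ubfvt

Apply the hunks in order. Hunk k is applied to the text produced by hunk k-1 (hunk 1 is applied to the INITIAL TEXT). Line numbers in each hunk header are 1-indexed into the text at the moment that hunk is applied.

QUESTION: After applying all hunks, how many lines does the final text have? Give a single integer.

Hunk 1: at line 2 remove [ohd,mxex,oxg] add [ndkjm,bndm,oklc] -> 7 lines: krwn puya ndkjm bndm oklc yasd vwep
Hunk 2: at line 1 remove [ndkjm,bndm,oklc] add [xnhx,leh] -> 6 lines: krwn puya xnhx leh yasd vwep
Hunk 3: at line 1 remove [puya] add [ckty] -> 6 lines: krwn ckty xnhx leh yasd vwep
Hunk 4: at line 1 remove [xnhx,leh] add [nzewc,dic,ubfvt] -> 7 lines: krwn ckty nzewc dic ubfvt yasd vwep
Hunk 5: at line 1 remove [ckty,nzewc,dic] add [unw] -> 5 lines: krwn unw ubfvt yasd vwep
Final line count: 5

Answer: 5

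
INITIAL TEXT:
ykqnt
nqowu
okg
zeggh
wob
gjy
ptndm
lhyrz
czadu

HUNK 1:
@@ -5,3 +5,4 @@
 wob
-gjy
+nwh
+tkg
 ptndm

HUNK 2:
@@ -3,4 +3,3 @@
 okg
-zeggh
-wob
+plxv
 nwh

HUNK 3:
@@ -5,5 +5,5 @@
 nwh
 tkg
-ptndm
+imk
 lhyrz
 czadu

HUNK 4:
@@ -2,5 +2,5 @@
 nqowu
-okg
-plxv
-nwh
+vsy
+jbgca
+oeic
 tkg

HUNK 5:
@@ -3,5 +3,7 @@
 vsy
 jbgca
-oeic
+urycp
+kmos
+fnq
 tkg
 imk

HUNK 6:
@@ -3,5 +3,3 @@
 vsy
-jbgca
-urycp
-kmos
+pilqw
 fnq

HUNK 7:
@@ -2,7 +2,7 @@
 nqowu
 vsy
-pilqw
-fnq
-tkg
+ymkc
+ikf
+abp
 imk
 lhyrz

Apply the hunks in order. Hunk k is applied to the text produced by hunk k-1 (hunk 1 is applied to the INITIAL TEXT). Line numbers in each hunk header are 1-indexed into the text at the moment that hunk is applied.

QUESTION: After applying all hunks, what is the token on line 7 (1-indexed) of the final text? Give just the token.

Answer: imk

Derivation:
Hunk 1: at line 5 remove [gjy] add [nwh,tkg] -> 10 lines: ykqnt nqowu okg zeggh wob nwh tkg ptndm lhyrz czadu
Hunk 2: at line 3 remove [zeggh,wob] add [plxv] -> 9 lines: ykqnt nqowu okg plxv nwh tkg ptndm lhyrz czadu
Hunk 3: at line 5 remove [ptndm] add [imk] -> 9 lines: ykqnt nqowu okg plxv nwh tkg imk lhyrz czadu
Hunk 4: at line 2 remove [okg,plxv,nwh] add [vsy,jbgca,oeic] -> 9 lines: ykqnt nqowu vsy jbgca oeic tkg imk lhyrz czadu
Hunk 5: at line 3 remove [oeic] add [urycp,kmos,fnq] -> 11 lines: ykqnt nqowu vsy jbgca urycp kmos fnq tkg imk lhyrz czadu
Hunk 6: at line 3 remove [jbgca,urycp,kmos] add [pilqw] -> 9 lines: ykqnt nqowu vsy pilqw fnq tkg imk lhyrz czadu
Hunk 7: at line 2 remove [pilqw,fnq,tkg] add [ymkc,ikf,abp] -> 9 lines: ykqnt nqowu vsy ymkc ikf abp imk lhyrz czadu
Final line 7: imk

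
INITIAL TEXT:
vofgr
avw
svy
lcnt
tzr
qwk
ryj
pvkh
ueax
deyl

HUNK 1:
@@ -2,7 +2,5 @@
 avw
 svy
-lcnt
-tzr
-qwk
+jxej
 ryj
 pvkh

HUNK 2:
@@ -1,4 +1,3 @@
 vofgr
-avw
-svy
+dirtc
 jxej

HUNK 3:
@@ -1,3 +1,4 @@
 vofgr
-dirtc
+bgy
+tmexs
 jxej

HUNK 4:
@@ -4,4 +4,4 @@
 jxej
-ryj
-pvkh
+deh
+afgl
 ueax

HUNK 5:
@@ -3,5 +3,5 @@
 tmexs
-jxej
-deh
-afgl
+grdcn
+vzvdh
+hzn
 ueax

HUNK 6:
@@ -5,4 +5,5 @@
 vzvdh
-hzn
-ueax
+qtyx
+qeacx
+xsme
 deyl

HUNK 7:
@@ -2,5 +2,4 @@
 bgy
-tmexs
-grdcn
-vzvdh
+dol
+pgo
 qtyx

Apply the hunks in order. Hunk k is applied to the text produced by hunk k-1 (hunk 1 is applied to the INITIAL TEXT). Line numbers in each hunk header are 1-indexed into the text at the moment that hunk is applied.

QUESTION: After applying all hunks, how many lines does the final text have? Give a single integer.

Hunk 1: at line 2 remove [lcnt,tzr,qwk] add [jxej] -> 8 lines: vofgr avw svy jxej ryj pvkh ueax deyl
Hunk 2: at line 1 remove [avw,svy] add [dirtc] -> 7 lines: vofgr dirtc jxej ryj pvkh ueax deyl
Hunk 3: at line 1 remove [dirtc] add [bgy,tmexs] -> 8 lines: vofgr bgy tmexs jxej ryj pvkh ueax deyl
Hunk 4: at line 4 remove [ryj,pvkh] add [deh,afgl] -> 8 lines: vofgr bgy tmexs jxej deh afgl ueax deyl
Hunk 5: at line 3 remove [jxej,deh,afgl] add [grdcn,vzvdh,hzn] -> 8 lines: vofgr bgy tmexs grdcn vzvdh hzn ueax deyl
Hunk 6: at line 5 remove [hzn,ueax] add [qtyx,qeacx,xsme] -> 9 lines: vofgr bgy tmexs grdcn vzvdh qtyx qeacx xsme deyl
Hunk 7: at line 2 remove [tmexs,grdcn,vzvdh] add [dol,pgo] -> 8 lines: vofgr bgy dol pgo qtyx qeacx xsme deyl
Final line count: 8

Answer: 8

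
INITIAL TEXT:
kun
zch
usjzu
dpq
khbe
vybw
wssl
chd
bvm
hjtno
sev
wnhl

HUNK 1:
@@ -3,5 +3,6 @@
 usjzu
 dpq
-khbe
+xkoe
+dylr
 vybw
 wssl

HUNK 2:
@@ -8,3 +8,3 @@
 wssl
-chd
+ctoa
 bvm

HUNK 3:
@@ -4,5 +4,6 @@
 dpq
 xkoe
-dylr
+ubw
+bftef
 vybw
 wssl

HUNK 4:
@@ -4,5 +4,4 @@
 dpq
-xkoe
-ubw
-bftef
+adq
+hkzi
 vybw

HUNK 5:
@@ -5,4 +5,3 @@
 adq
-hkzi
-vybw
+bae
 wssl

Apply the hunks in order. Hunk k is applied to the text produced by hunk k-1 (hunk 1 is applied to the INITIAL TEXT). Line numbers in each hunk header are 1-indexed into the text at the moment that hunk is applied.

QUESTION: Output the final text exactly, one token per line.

Answer: kun
zch
usjzu
dpq
adq
bae
wssl
ctoa
bvm
hjtno
sev
wnhl

Derivation:
Hunk 1: at line 3 remove [khbe] add [xkoe,dylr] -> 13 lines: kun zch usjzu dpq xkoe dylr vybw wssl chd bvm hjtno sev wnhl
Hunk 2: at line 8 remove [chd] add [ctoa] -> 13 lines: kun zch usjzu dpq xkoe dylr vybw wssl ctoa bvm hjtno sev wnhl
Hunk 3: at line 4 remove [dylr] add [ubw,bftef] -> 14 lines: kun zch usjzu dpq xkoe ubw bftef vybw wssl ctoa bvm hjtno sev wnhl
Hunk 4: at line 4 remove [xkoe,ubw,bftef] add [adq,hkzi] -> 13 lines: kun zch usjzu dpq adq hkzi vybw wssl ctoa bvm hjtno sev wnhl
Hunk 5: at line 5 remove [hkzi,vybw] add [bae] -> 12 lines: kun zch usjzu dpq adq bae wssl ctoa bvm hjtno sev wnhl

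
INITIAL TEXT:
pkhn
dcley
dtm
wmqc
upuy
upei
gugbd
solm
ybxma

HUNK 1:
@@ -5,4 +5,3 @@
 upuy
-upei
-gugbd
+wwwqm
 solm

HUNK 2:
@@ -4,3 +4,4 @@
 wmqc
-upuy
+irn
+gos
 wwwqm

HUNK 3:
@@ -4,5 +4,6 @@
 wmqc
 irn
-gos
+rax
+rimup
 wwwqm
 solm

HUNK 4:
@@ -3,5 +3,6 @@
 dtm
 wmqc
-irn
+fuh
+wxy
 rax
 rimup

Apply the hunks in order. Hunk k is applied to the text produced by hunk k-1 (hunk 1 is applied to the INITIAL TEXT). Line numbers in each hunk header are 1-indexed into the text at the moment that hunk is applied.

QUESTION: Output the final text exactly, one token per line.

Answer: pkhn
dcley
dtm
wmqc
fuh
wxy
rax
rimup
wwwqm
solm
ybxma

Derivation:
Hunk 1: at line 5 remove [upei,gugbd] add [wwwqm] -> 8 lines: pkhn dcley dtm wmqc upuy wwwqm solm ybxma
Hunk 2: at line 4 remove [upuy] add [irn,gos] -> 9 lines: pkhn dcley dtm wmqc irn gos wwwqm solm ybxma
Hunk 3: at line 4 remove [gos] add [rax,rimup] -> 10 lines: pkhn dcley dtm wmqc irn rax rimup wwwqm solm ybxma
Hunk 4: at line 3 remove [irn] add [fuh,wxy] -> 11 lines: pkhn dcley dtm wmqc fuh wxy rax rimup wwwqm solm ybxma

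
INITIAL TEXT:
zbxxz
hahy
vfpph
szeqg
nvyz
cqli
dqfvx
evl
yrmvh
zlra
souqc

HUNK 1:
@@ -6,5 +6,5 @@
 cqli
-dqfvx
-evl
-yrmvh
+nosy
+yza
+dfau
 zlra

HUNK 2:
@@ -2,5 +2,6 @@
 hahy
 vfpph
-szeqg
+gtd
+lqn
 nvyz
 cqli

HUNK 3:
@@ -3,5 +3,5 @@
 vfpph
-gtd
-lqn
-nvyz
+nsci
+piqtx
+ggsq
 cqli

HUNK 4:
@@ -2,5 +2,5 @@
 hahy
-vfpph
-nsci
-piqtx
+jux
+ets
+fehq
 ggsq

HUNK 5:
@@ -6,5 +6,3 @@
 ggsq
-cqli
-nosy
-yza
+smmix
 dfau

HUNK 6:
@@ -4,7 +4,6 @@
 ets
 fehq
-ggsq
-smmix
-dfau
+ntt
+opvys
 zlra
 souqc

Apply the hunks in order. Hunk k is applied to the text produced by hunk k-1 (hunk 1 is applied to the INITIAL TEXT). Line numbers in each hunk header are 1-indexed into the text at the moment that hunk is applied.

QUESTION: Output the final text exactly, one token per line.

Answer: zbxxz
hahy
jux
ets
fehq
ntt
opvys
zlra
souqc

Derivation:
Hunk 1: at line 6 remove [dqfvx,evl,yrmvh] add [nosy,yza,dfau] -> 11 lines: zbxxz hahy vfpph szeqg nvyz cqli nosy yza dfau zlra souqc
Hunk 2: at line 2 remove [szeqg] add [gtd,lqn] -> 12 lines: zbxxz hahy vfpph gtd lqn nvyz cqli nosy yza dfau zlra souqc
Hunk 3: at line 3 remove [gtd,lqn,nvyz] add [nsci,piqtx,ggsq] -> 12 lines: zbxxz hahy vfpph nsci piqtx ggsq cqli nosy yza dfau zlra souqc
Hunk 4: at line 2 remove [vfpph,nsci,piqtx] add [jux,ets,fehq] -> 12 lines: zbxxz hahy jux ets fehq ggsq cqli nosy yza dfau zlra souqc
Hunk 5: at line 6 remove [cqli,nosy,yza] add [smmix] -> 10 lines: zbxxz hahy jux ets fehq ggsq smmix dfau zlra souqc
Hunk 6: at line 4 remove [ggsq,smmix,dfau] add [ntt,opvys] -> 9 lines: zbxxz hahy jux ets fehq ntt opvys zlra souqc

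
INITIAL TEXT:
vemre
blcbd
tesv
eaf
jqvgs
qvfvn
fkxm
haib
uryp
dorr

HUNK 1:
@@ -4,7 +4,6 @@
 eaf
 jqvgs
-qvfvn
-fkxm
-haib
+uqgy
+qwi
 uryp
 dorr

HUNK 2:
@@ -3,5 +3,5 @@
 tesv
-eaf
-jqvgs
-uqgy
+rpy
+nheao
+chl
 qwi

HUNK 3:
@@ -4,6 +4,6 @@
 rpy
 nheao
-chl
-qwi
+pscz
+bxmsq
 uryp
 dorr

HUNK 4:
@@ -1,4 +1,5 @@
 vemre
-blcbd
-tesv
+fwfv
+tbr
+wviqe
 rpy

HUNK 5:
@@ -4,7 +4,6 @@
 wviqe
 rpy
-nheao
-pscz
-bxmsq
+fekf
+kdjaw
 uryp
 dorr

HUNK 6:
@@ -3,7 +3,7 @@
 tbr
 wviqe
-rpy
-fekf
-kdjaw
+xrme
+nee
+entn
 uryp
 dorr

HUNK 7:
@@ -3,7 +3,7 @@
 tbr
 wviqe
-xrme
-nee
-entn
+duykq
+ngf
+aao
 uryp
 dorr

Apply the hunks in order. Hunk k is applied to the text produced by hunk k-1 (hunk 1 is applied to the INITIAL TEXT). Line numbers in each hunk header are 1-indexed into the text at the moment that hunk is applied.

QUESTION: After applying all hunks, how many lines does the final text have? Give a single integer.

Hunk 1: at line 4 remove [qvfvn,fkxm,haib] add [uqgy,qwi] -> 9 lines: vemre blcbd tesv eaf jqvgs uqgy qwi uryp dorr
Hunk 2: at line 3 remove [eaf,jqvgs,uqgy] add [rpy,nheao,chl] -> 9 lines: vemre blcbd tesv rpy nheao chl qwi uryp dorr
Hunk 3: at line 4 remove [chl,qwi] add [pscz,bxmsq] -> 9 lines: vemre blcbd tesv rpy nheao pscz bxmsq uryp dorr
Hunk 4: at line 1 remove [blcbd,tesv] add [fwfv,tbr,wviqe] -> 10 lines: vemre fwfv tbr wviqe rpy nheao pscz bxmsq uryp dorr
Hunk 5: at line 4 remove [nheao,pscz,bxmsq] add [fekf,kdjaw] -> 9 lines: vemre fwfv tbr wviqe rpy fekf kdjaw uryp dorr
Hunk 6: at line 3 remove [rpy,fekf,kdjaw] add [xrme,nee,entn] -> 9 lines: vemre fwfv tbr wviqe xrme nee entn uryp dorr
Hunk 7: at line 3 remove [xrme,nee,entn] add [duykq,ngf,aao] -> 9 lines: vemre fwfv tbr wviqe duykq ngf aao uryp dorr
Final line count: 9

Answer: 9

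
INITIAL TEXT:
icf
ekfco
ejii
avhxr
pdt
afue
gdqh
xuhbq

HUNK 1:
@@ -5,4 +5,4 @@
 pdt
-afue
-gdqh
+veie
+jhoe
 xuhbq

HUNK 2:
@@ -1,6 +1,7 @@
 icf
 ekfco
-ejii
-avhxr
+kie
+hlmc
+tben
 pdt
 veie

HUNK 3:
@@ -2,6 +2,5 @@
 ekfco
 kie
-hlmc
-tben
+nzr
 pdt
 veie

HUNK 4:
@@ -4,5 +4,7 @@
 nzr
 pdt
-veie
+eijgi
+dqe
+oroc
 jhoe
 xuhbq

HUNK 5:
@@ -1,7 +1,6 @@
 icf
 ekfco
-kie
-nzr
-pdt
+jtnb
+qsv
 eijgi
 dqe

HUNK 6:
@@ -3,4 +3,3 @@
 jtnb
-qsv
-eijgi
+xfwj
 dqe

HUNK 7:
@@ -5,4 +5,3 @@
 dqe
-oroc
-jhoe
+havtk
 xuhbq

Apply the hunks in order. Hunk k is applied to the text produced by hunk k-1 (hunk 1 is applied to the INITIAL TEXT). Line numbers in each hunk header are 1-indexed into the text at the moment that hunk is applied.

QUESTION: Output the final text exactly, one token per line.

Answer: icf
ekfco
jtnb
xfwj
dqe
havtk
xuhbq

Derivation:
Hunk 1: at line 5 remove [afue,gdqh] add [veie,jhoe] -> 8 lines: icf ekfco ejii avhxr pdt veie jhoe xuhbq
Hunk 2: at line 1 remove [ejii,avhxr] add [kie,hlmc,tben] -> 9 lines: icf ekfco kie hlmc tben pdt veie jhoe xuhbq
Hunk 3: at line 2 remove [hlmc,tben] add [nzr] -> 8 lines: icf ekfco kie nzr pdt veie jhoe xuhbq
Hunk 4: at line 4 remove [veie] add [eijgi,dqe,oroc] -> 10 lines: icf ekfco kie nzr pdt eijgi dqe oroc jhoe xuhbq
Hunk 5: at line 1 remove [kie,nzr,pdt] add [jtnb,qsv] -> 9 lines: icf ekfco jtnb qsv eijgi dqe oroc jhoe xuhbq
Hunk 6: at line 3 remove [qsv,eijgi] add [xfwj] -> 8 lines: icf ekfco jtnb xfwj dqe oroc jhoe xuhbq
Hunk 7: at line 5 remove [oroc,jhoe] add [havtk] -> 7 lines: icf ekfco jtnb xfwj dqe havtk xuhbq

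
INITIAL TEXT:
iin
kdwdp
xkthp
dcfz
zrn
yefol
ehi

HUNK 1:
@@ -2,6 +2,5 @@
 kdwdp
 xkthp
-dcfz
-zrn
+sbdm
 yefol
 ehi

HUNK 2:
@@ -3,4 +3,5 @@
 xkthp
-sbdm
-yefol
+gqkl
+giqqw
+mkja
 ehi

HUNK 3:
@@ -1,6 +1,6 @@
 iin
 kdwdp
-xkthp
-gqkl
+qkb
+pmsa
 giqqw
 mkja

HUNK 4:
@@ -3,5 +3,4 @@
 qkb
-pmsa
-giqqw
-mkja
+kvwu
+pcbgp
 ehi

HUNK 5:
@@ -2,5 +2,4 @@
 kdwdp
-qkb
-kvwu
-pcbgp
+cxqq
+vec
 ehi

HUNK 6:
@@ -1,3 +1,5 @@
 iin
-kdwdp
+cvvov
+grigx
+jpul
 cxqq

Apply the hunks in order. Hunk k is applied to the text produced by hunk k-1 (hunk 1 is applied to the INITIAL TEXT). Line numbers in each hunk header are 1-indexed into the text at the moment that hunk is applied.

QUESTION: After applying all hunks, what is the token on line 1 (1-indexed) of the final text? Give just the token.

Hunk 1: at line 2 remove [dcfz,zrn] add [sbdm] -> 6 lines: iin kdwdp xkthp sbdm yefol ehi
Hunk 2: at line 3 remove [sbdm,yefol] add [gqkl,giqqw,mkja] -> 7 lines: iin kdwdp xkthp gqkl giqqw mkja ehi
Hunk 3: at line 1 remove [xkthp,gqkl] add [qkb,pmsa] -> 7 lines: iin kdwdp qkb pmsa giqqw mkja ehi
Hunk 4: at line 3 remove [pmsa,giqqw,mkja] add [kvwu,pcbgp] -> 6 lines: iin kdwdp qkb kvwu pcbgp ehi
Hunk 5: at line 2 remove [qkb,kvwu,pcbgp] add [cxqq,vec] -> 5 lines: iin kdwdp cxqq vec ehi
Hunk 6: at line 1 remove [kdwdp] add [cvvov,grigx,jpul] -> 7 lines: iin cvvov grigx jpul cxqq vec ehi
Final line 1: iin

Answer: iin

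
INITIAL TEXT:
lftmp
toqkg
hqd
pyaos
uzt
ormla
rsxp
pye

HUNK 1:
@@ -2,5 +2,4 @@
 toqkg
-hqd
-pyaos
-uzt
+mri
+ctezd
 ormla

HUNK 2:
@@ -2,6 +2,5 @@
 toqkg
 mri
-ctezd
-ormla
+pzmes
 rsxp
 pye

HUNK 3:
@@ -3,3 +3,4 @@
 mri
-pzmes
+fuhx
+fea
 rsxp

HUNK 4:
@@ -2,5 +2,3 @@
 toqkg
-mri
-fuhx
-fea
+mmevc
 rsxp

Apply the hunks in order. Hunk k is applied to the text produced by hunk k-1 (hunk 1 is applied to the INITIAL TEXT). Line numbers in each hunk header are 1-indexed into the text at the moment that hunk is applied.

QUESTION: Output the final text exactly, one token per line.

Answer: lftmp
toqkg
mmevc
rsxp
pye

Derivation:
Hunk 1: at line 2 remove [hqd,pyaos,uzt] add [mri,ctezd] -> 7 lines: lftmp toqkg mri ctezd ormla rsxp pye
Hunk 2: at line 2 remove [ctezd,ormla] add [pzmes] -> 6 lines: lftmp toqkg mri pzmes rsxp pye
Hunk 3: at line 3 remove [pzmes] add [fuhx,fea] -> 7 lines: lftmp toqkg mri fuhx fea rsxp pye
Hunk 4: at line 2 remove [mri,fuhx,fea] add [mmevc] -> 5 lines: lftmp toqkg mmevc rsxp pye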